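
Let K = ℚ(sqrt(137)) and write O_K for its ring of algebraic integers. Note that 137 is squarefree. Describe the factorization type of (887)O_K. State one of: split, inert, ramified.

Since 137 ≡ 1 mod 4, the ring of integers is ℤ[(1+√137)/2] with discriminant 137.
887 ∤ 137, so 887 is unramified.
Legendre symbol by Euler's criterion: (137/887) ≡ 137^443 ≡ 1 (mod 887), i.e. (137/887) = 1.
d is a quadratic residue mod p, hence 887 splits in O_K.

split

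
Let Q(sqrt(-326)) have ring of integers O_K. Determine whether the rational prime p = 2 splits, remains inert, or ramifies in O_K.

p ramifies

Since -326 ≢ 1 mod 4, the ring of integers is ℤ[√-326] with discriminant 4·(-326) = -1304.
2 divides disc(K) = -1304, so 2 ramifies.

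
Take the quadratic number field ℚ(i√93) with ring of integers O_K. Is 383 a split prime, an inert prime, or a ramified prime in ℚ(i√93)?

inert — (383) stays prime in O_K

d = -93 ≡ 3 (mod 4), so O_K = ℤ[√-93] and disc(K) = 4d = -372.
disc(K) = -372 is not divisible by 383; 383 is unramified.
(-93/383) = 290^191 mod 383 = 382, giving Legendre symbol -1.
Legendre symbol -1 ⇒ 383 is inert.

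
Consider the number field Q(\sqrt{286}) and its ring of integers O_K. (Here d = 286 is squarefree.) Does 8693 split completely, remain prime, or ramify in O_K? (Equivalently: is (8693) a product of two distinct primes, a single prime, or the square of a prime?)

remains prime (inert)

286 mod 4 = 2, hence disc K = 4·286 = 1144 and O_K = ℤ[√286].
Since gcd(8693, 1144) = 1 the prime 8693 does not ramify.
(286/8693) = 286^4346 mod 8693 = 8692, giving Legendre symbol -1.
Legendre symbol -1 ⇒ 8693 is inert.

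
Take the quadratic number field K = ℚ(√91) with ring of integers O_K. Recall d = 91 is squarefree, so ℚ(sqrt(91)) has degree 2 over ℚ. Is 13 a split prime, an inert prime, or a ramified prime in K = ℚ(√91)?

d = 91 ≡ 3 (mod 4), so O_K = ℤ[√91] and disc(K) = 4d = 364.
disc(K) = 364 = 13·28, so p = 13 is ramified.

ramifies in O_K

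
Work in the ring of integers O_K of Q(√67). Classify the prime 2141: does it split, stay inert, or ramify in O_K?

d = 67 ≡ 3 (mod 4), so O_K = ℤ[√67] and disc(K) = 4d = 268.
2141 ∤ 268, so 2141 is unramified.
Legendre symbol by Euler's criterion: (67/2141) ≡ 67^1070 ≡ 1 (mod 2141), i.e. (67/2141) = 1.
Legendre symbol 1 ⇒ 2141 is split.

splits completely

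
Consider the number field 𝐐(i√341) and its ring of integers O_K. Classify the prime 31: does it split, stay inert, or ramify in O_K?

31 is ramified

Since -341 ≢ 1 mod 4, the ring of integers is ℤ[√-341] with discriminant 4·(-341) = -1364.
Ramification test: 31 | -1364. The prime 31 ramifies in K.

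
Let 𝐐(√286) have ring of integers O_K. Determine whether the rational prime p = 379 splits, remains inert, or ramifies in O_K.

remains prime (inert)

Since 286 ≢ 1 mod 4, the ring of integers is ℤ[√286] with discriminant 4·286 = 1144.
disc(K) = 1144 is not divisible by 379; 379 is unramified.
Compute (286/379) via Euler: 286^((379-1)/2) mod 379 = 378, so (286/379) = -1.
d is a non-residue mod p, hence 379 remains inert in O_K.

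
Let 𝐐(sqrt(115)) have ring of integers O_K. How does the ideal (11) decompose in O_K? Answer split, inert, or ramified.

115 mod 4 = 3, hence disc K = 4·115 = 460 and O_K = ℤ[√115].
Since gcd(11, 460) = 1 the prime 11 does not ramify.
Legendre symbol by Euler's criterion: (115/11) ≡ 115^5 ≡ 1 (mod 11), i.e. (115/11) = 1.
Legendre symbol 1 ⇒ 11 is split.

split — (11) = 𝔭₁𝔭₂ with 𝔭₁ ≠ 𝔭₂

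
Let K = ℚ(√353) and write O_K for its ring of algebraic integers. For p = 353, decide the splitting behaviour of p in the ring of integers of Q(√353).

353 mod 4 = 1, hence disc K = 353 and O_K = ℤ[(1+√353)/2].
Ramification test: 353 | 353. The prime 353 ramifies in K.

ramifies in O_K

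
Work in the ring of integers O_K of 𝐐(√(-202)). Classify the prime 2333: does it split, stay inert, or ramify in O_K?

p splits

Since -202 ≢ 1 mod 4, the ring of integers is ℤ[√-202] with discriminant 4·(-202) = -808.
disc(K) = -808 is not divisible by 2333; 2333 is unramified.
Euler's criterion: (-202)^1166 mod 2333 = 1. Thus (-202|2333) = 1.
d is a quadratic residue mod p, hence 2333 splits in O_K.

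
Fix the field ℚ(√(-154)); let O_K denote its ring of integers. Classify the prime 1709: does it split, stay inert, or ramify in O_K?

1709 remains inert

-154 mod 4 = 2, hence disc K = 4·(-154) = -616 and O_K = ℤ[√-154].
Since gcd(1709, -616) = 1 the prime 1709 does not ramify.
Compute (-154/1709) via Euler: 1555^((1709-1)/2) mod 1709 = 1708, so (-154/1709) = -1.
(-154/1709) = -1, so 1709 is inert.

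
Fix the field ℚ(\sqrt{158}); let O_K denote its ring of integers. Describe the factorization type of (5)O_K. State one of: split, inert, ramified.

d = 158 ≡ 2 (mod 4), so O_K = ℤ[√158] and disc(K) = 4d = 632.
5 ∤ 632, so 5 is unramified.
(158/5) = 3^2 mod 5 = 4, giving Legendre symbol -1.
Legendre symbol -1 ⇒ 5 is inert.

p is inert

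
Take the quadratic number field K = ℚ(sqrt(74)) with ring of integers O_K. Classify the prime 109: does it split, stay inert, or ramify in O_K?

split

d = 74 ≡ 2 (mod 4), so O_K = ℤ[√74] and disc(K) = 4d = 296.
Since gcd(109, 296) = 1 the prime 109 does not ramify.
Compute (74/109) via Euler: 74^((109-1)/2) mod 109 = 1, so (74/109) = 1.
(74/109) = 1, so 109 splits.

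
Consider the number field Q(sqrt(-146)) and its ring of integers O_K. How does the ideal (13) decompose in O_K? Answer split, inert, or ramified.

13 splits in O_K

-146 mod 4 = 2, hence disc K = 4·(-146) = -584 and O_K = ℤ[√-146].
13 ∤ -584, so 13 is unramified.
(-146/13) = 10^6 mod 13 = 1, giving Legendre symbol 1.
Legendre symbol 1 ⇒ 13 is split.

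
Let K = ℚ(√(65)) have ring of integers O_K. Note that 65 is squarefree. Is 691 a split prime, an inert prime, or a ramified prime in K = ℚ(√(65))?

691 remains inert

d = 65 ≡ 1 (mod 4), so O_K = ℤ[(1+√65)/2] and disc(K) = d = 65.
691 ∤ 65, so 691 is unramified.
Compute (65/691) via Euler: 65^((691-1)/2) mod 691 = 690, so (65/691) = -1.
(65/691) = -1, so 691 is inert.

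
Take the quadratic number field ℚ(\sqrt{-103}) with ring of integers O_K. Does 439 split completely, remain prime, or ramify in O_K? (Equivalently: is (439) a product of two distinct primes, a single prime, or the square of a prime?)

inert — (439) stays prime in O_K

Since -103 ≡ 1 mod 4, the ring of integers is ℤ[(1+√-103)/2] with discriminant -103.
disc(K) = -103 is not divisible by 439; 439 is unramified.
Euler's criterion: (-103)^219 mod 439 = 438. Thus (-103|439) = -1.
Legendre symbol -1 ⇒ 439 is inert.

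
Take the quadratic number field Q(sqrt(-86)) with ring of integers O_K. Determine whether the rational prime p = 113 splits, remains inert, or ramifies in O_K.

d = -86 ≡ 2 (mod 4), so O_K = ℤ[√-86] and disc(K) = 4d = -344.
disc(K) = -344 is not divisible by 113; 113 is unramified.
Compute (-86/113) via Euler: 27^((113-1)/2) mod 113 = 112, so (-86/113) = -1.
Legendre symbol -1 ⇒ 113 is inert.

remains prime (inert)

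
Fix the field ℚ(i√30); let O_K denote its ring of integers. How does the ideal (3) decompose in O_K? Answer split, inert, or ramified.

ramifies in O_K

-30 mod 4 = 2, hence disc K = 4·(-30) = -120 and O_K = ℤ[√-30].
Ramification test: 3 | -120. The prime 3 ramifies in K.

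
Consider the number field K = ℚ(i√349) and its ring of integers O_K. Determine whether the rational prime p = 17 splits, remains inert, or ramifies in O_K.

split — (17) = 𝔭₁𝔭₂ with 𝔭₁ ≠ 𝔭₂

-349 mod 4 = 3, hence disc K = 4·(-349) = -1396 and O_K = ℤ[√-349].
disc(K) = -1396 is not divisible by 17; 17 is unramified.
(-349/17) = 8^8 mod 17 = 1, giving Legendre symbol 1.
(-349/17) = 1, so 17 splits.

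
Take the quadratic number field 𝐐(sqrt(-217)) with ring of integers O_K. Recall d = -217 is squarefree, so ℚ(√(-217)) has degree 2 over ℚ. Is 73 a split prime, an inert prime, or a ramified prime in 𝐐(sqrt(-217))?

-217 mod 4 = 3, hence disc K = 4·(-217) = -868 and O_K = ℤ[√-217].
Since gcd(73, -868) = 1 the prime 73 does not ramify.
(-217/73) = 2^36 mod 73 = 1, giving Legendre symbol 1.
d is a quadratic residue mod p, hence 73 splits in O_K.

split — (73) = 𝔭₁𝔭₂ with 𝔭₁ ≠ 𝔭₂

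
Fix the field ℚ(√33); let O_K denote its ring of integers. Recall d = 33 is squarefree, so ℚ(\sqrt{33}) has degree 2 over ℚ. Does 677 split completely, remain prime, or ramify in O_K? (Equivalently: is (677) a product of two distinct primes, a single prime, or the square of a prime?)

split

d = 33 ≡ 1 (mod 4), so O_K = ℤ[(1+√33)/2] and disc(K) = d = 33.
disc(K) = 33 is not divisible by 677; 677 is unramified.
(33/677) = 33^338 mod 677 = 1, giving Legendre symbol 1.
(33/677) = 1, so 677 splits.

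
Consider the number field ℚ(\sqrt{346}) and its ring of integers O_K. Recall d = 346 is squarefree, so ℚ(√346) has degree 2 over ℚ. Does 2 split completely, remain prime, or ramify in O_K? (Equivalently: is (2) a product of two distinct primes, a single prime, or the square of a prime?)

ramified

346 mod 4 = 2, hence disc K = 4·346 = 1384 and O_K = ℤ[√346].
disc(K) = 1384 = 2·692, so p = 2 is ramified.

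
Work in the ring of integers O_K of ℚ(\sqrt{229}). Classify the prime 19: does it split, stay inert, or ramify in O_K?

p splits

229 mod 4 = 1, hence disc K = 229 and O_K = ℤ[(1+√229)/2].
19 ∤ 229, so 19 is unramified.
Euler's criterion: 229^9 mod 19 = 1. Thus (229|19) = 1.
d is a quadratic residue mod p, hence 19 splits in O_K.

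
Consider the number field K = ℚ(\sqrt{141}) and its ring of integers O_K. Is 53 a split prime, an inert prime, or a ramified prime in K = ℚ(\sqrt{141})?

Since 141 ≡ 1 mod 4, the ring of integers is ℤ[(1+√141)/2] with discriminant 141.
Since gcd(53, 141) = 1 the prime 53 does not ramify.
Compute (141/53) via Euler: 35^((53-1)/2) mod 53 = 52, so (141/53) = -1.
(141/53) = -1, so 53 is inert.

inert — (53) stays prime in O_K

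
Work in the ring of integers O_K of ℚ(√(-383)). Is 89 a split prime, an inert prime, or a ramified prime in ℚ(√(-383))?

remains prime (inert)

-383 mod 4 = 1, hence disc K = -383 and O_K = ℤ[(1+√-383)/2].
89 ∤ -383, so 89 is unramified.
Euler's criterion: (-383)^44 mod 89 = 88. Thus (-383|89) = -1.
(-383/89) = -1, so 89 is inert.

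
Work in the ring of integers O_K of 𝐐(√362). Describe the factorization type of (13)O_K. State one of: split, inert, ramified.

inert

Since 362 ≢ 1 mod 4, the ring of integers is ℤ[√362] with discriminant 4·362 = 1448.
13 ∤ 1448, so 13 is unramified.
(362/13) = 11^6 mod 13 = 12, giving Legendre symbol -1.
d is a non-residue mod p, hence 13 remains inert in O_K.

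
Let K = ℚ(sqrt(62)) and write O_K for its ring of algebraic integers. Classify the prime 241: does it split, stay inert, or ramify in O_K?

62 mod 4 = 2, hence disc K = 4·62 = 248 and O_K = ℤ[√62].
241 ∤ 248, so 241 is unramified.
Euler's criterion: 62^120 mod 241 = 240. Thus (62|241) = -1.
(62/241) = -1, so 241 is inert.

241 remains inert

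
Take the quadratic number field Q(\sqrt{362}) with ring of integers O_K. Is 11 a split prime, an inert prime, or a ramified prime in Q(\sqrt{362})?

p is inert

362 mod 4 = 2, hence disc K = 4·362 = 1448 and O_K = ℤ[√362].
Since gcd(11, 1448) = 1 the prime 11 does not ramify.
(362/11) = 10^5 mod 11 = 10, giving Legendre symbol -1.
(362/11) = -1, so 11 is inert.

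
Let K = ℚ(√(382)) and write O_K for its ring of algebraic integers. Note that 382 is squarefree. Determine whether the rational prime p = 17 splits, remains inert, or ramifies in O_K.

382 mod 4 = 2, hence disc K = 4·382 = 1528 and O_K = ℤ[√382].
disc(K) = 1528 is not divisible by 17; 17 is unramified.
Compute (382/17) via Euler: 8^((17-1)/2) mod 17 = 1, so (382/17) = 1.
Legendre symbol 1 ⇒ 17 is split.

17 splits in O_K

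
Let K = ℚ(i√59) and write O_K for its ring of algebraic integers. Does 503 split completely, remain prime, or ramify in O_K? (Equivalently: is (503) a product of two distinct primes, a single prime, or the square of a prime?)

inert — (503) stays prime in O_K

d = -59 ≡ 1 (mod 4), so O_K = ℤ[(1+√-59)/2] and disc(K) = d = -59.
disc(K) = -59 is not divisible by 503; 503 is unramified.
(-59/503) = 444^251 mod 503 = 502, giving Legendre symbol -1.
(-59/503) = -1, so 503 is inert.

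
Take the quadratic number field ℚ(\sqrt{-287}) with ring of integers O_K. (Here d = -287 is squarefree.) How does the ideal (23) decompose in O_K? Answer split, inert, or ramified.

split — (23) = 𝔭₁𝔭₂ with 𝔭₁ ≠ 𝔭₂

-287 mod 4 = 1, hence disc K = -287 and O_K = ℤ[(1+√-287)/2].
disc(K) = -287 is not divisible by 23; 23 is unramified.
(-287/23) = 12^11 mod 23 = 1, giving Legendre symbol 1.
Legendre symbol 1 ⇒ 23 is split.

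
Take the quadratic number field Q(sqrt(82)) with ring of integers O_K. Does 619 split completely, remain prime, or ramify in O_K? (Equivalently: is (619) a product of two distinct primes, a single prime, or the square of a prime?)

remains prime (inert)

Since 82 ≢ 1 mod 4, the ring of integers is ℤ[√82] with discriminant 4·82 = 328.
disc(K) = 328 is not divisible by 619; 619 is unramified.
Legendre symbol by Euler's criterion: (82/619) ≡ 82^309 ≡ 618 (mod 619), i.e. (82/619) = -1.
Legendre symbol -1 ⇒ 619 is inert.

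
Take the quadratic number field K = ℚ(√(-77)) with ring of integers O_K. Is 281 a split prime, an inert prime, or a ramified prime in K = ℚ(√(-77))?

-77 mod 4 = 3, hence disc K = 4·(-77) = -308 and O_K = ℤ[√-77].
disc(K) = -308 is not divisible by 281; 281 is unramified.
Compute (-77/281) via Euler: 204^((281-1)/2) mod 281 = 280, so (-77/281) = -1.
d is a non-residue mod p, hence 281 remains inert in O_K.

inert — (281) stays prime in O_K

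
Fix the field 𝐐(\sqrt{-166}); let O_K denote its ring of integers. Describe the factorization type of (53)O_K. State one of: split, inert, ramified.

-166 mod 4 = 2, hence disc K = 4·(-166) = -664 and O_K = ℤ[√-166].
Since gcd(53, -664) = 1 the prime 53 does not ramify.
Compute (-166/53) via Euler: 46^((53-1)/2) mod 53 = 1, so (-166/53) = 1.
Legendre symbol 1 ⇒ 53 is split.

split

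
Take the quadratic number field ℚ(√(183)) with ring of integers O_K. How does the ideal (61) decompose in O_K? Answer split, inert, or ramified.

ramified — (61) = 𝔭²

d = 183 ≡ 3 (mod 4), so O_K = ℤ[√183] and disc(K) = 4d = 732.
disc(K) = 732 = 61·12, so p = 61 is ramified.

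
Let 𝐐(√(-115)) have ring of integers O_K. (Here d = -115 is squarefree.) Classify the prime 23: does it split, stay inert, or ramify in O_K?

ramified — (23) = 𝔭²

d = -115 ≡ 1 (mod 4), so O_K = ℤ[(1+√-115)/2] and disc(K) = d = -115.
Ramification test: 23 | -115. The prime 23 ramifies in K.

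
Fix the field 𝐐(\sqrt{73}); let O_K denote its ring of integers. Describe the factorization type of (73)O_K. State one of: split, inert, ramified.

d = 73 ≡ 1 (mod 4), so O_K = ℤ[(1+√73)/2] and disc(K) = d = 73.
73 divides disc(K) = 73, so 73 ramifies.

ramifies in O_K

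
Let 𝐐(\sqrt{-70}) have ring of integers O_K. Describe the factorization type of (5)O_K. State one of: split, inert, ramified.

5 is ramified

Since -70 ≢ 1 mod 4, the ring of integers is ℤ[√-70] with discriminant 4·(-70) = -280.
5 divides disc(K) = -280, so 5 ramifies.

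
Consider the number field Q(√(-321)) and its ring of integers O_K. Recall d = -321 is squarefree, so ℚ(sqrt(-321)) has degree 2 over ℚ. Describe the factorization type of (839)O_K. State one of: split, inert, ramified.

splits completely

-321 mod 4 = 3, hence disc K = 4·(-321) = -1284 and O_K = ℤ[√-321].
disc(K) = -1284 is not divisible by 839; 839 is unramified.
Compute (-321/839) via Euler: 518^((839-1)/2) mod 839 = 1, so (-321/839) = 1.
d is a quadratic residue mod p, hence 839 splits in O_K.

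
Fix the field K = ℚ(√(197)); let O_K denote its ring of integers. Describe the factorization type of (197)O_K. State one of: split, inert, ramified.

Since 197 ≡ 1 mod 4, the ring of integers is ℤ[(1+√197)/2] with discriminant 197.
Ramification test: 197 | 197. The prime 197 ramifies in K.

ramified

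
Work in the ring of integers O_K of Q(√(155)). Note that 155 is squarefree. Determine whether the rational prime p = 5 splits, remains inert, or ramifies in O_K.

d = 155 ≡ 3 (mod 4), so O_K = ℤ[√155] and disc(K) = 4d = 620.
disc(K) = 620 = 5·124, so p = 5 is ramified.

p ramifies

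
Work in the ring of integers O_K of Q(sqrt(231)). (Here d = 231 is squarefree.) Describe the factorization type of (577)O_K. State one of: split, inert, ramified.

p is inert

d = 231 ≡ 3 (mod 4), so O_K = ℤ[√231] and disc(K) = 4d = 924.
disc(K) = 924 is not divisible by 577; 577 is unramified.
Legendre symbol by Euler's criterion: (231/577) ≡ 231^288 ≡ 576 (mod 577), i.e. (231/577) = -1.
Legendre symbol -1 ⇒ 577 is inert.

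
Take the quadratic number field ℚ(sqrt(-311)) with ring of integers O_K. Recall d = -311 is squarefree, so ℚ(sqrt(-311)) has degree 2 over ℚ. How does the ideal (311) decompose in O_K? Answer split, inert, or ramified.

ramified

Since -311 ≡ 1 mod 4, the ring of integers is ℤ[(1+√-311)/2] with discriminant -311.
disc(K) = -311 = 311·(-1), so p = 311 is ramified.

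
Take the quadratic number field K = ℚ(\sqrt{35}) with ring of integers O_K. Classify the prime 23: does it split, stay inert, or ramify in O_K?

Since 35 ≢ 1 mod 4, the ring of integers is ℤ[√35] with discriminant 4·35 = 140.
disc(K) = 140 is not divisible by 23; 23 is unramified.
Legendre symbol by Euler's criterion: (35/23) ≡ 35^11 ≡ 1 (mod 23), i.e. (35/23) = 1.
(35/23) = 1, so 23 splits.

23 splits in O_K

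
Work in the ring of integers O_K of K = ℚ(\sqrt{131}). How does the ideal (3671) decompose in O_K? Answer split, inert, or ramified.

inert

d = 131 ≡ 3 (mod 4), so O_K = ℤ[√131] and disc(K) = 4d = 524.
Since gcd(3671, 524) = 1 the prime 3671 does not ramify.
Compute (131/3671) via Euler: 131^((3671-1)/2) mod 3671 = 3670, so (131/3671) = -1.
d is a non-residue mod p, hence 3671 remains inert in O_K.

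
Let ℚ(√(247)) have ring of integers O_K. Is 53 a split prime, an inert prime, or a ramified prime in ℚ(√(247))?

inert

247 mod 4 = 3, hence disc K = 4·247 = 988 and O_K = ℤ[√247].
Since gcd(53, 988) = 1 the prime 53 does not ramify.
Euler's criterion: 247^26 mod 53 = 52. Thus (247|53) = -1.
d is a non-residue mod p, hence 53 remains inert in O_K.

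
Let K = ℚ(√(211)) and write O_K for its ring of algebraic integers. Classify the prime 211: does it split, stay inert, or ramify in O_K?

211 mod 4 = 3, hence disc K = 4·211 = 844 and O_K = ℤ[√211].
211 divides disc(K) = 844, so 211 ramifies.

ramified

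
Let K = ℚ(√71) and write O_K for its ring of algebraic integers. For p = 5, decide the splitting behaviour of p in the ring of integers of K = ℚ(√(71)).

split — (5) = 𝔭₁𝔭₂ with 𝔭₁ ≠ 𝔭₂

71 mod 4 = 3, hence disc K = 4·71 = 284 and O_K = ℤ[√71].
disc(K) = 284 is not divisible by 5; 5 is unramified.
(71/5) = 1^2 mod 5 = 1, giving Legendre symbol 1.
d is a quadratic residue mod p, hence 5 splits in O_K.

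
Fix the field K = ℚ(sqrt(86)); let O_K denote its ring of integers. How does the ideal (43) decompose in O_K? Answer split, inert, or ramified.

p ramifies

86 mod 4 = 2, hence disc K = 4·86 = 344 and O_K = ℤ[√86].
Ramification test: 43 | 344. The prime 43 ramifies in K.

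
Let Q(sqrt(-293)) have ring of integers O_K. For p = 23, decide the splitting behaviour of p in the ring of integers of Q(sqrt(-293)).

Since -293 ≢ 1 mod 4, the ring of integers is ℤ[√-293] with discriminant 4·(-293) = -1172.
disc(K) = -1172 is not divisible by 23; 23 is unramified.
Euler's criterion: (-293)^11 mod 23 = 1. Thus (-293|23) = 1.
d is a quadratic residue mod p, hence 23 splits in O_K.

split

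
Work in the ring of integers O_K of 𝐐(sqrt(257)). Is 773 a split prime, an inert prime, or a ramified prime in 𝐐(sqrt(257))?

Since 257 ≡ 1 mod 4, the ring of integers is ℤ[(1+√257)/2] with discriminant 257.
773 ∤ 257, so 773 is unramified.
Legendre symbol by Euler's criterion: (257/773) ≡ 257^386 ≡ 1 (mod 773), i.e. (257/773) = 1.
(257/773) = 1, so 773 splits.

split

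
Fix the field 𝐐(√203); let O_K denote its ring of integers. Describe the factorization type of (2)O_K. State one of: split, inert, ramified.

Since 203 ≢ 1 mod 4, the ring of integers is ℤ[√203] with discriminant 4·203 = 812.
disc(K) = 812 = 2·406, so p = 2 is ramified.

ramifies in O_K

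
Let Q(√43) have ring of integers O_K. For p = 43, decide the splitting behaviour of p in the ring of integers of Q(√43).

43 mod 4 = 3, hence disc K = 4·43 = 172 and O_K = ℤ[√43].
43 divides disc(K) = 172, so 43 ramifies.

ramified — (43) = 𝔭²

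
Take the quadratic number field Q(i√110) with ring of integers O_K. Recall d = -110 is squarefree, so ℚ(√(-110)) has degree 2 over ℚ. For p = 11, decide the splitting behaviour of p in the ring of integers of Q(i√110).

d = -110 ≡ 2 (mod 4), so O_K = ℤ[√-110] and disc(K) = 4d = -440.
Ramification test: 11 | -440. The prime 11 ramifies in K.

ramified — (11) = 𝔭²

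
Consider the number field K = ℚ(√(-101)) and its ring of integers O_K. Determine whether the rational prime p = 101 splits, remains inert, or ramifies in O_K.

d = -101 ≡ 3 (mod 4), so O_K = ℤ[√-101] and disc(K) = 4d = -404.
101 divides disc(K) = -404, so 101 ramifies.

ramified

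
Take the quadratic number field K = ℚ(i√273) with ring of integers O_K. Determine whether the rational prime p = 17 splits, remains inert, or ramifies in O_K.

split — (17) = 𝔭₁𝔭₂ with 𝔭₁ ≠ 𝔭₂

-273 mod 4 = 3, hence disc K = 4·(-273) = -1092 and O_K = ℤ[√-273].
17 ∤ -1092, so 17 is unramified.
Euler's criterion: (-273)^8 mod 17 = 1. Thus (-273|17) = 1.
d is a quadratic residue mod p, hence 17 splits in O_K.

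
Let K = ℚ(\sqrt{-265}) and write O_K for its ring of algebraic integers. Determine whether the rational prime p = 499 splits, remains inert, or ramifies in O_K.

splits completely

d = -265 ≡ 3 (mod 4), so O_K = ℤ[√-265] and disc(K) = 4d = -1060.
499 ∤ -1060, so 499 is unramified.
Compute (-265/499) via Euler: 234^((499-1)/2) mod 499 = 1, so (-265/499) = 1.
Legendre symbol 1 ⇒ 499 is split.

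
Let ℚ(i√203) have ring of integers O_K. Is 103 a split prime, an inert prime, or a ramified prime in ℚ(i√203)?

p is inert

Since -203 ≡ 1 mod 4, the ring of integers is ℤ[(1+√-203)/2] with discriminant -203.
103 ∤ -203, so 103 is unramified.
Euler's criterion: (-203)^51 mod 103 = 102. Thus (-203|103) = -1.
Legendre symbol -1 ⇒ 103 is inert.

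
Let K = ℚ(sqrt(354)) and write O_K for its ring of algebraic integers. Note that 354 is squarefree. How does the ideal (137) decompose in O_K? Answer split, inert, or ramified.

p is inert

354 mod 4 = 2, hence disc K = 4·354 = 1416 and O_K = ℤ[√354].
Since gcd(137, 1416) = 1 the prime 137 does not ramify.
Compute (354/137) via Euler: 80^((137-1)/2) mod 137 = 136, so (354/137) = -1.
(354/137) = -1, so 137 is inert.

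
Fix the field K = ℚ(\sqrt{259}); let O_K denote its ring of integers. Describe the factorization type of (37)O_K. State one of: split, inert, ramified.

Since 259 ≢ 1 mod 4, the ring of integers is ℤ[√259] with discriminant 4·259 = 1036.
disc(K) = 1036 = 37·28, so p = 37 is ramified.

ramifies in O_K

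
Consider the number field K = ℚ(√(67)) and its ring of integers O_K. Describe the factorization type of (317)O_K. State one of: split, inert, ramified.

67 mod 4 = 3, hence disc K = 4·67 = 268 and O_K = ℤ[√67].
disc(K) = 268 is not divisible by 317; 317 is unramified.
Compute (67/317) via Euler: 67^((317-1)/2) mod 317 = 1, so (67/317) = 1.
d is a quadratic residue mod p, hence 317 splits in O_K.

split — (317) = 𝔭₁𝔭₂ with 𝔭₁ ≠ 𝔭₂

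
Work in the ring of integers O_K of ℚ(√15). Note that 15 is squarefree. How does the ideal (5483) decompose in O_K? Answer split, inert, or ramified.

d = 15 ≡ 3 (mod 4), so O_K = ℤ[√15] and disc(K) = 4d = 60.
Since gcd(5483, 60) = 1 the prime 5483 does not ramify.
(15/5483) = 15^2741 mod 5483 = 5482, giving Legendre symbol -1.
(15/5483) = -1, so 5483 is inert.

remains prime (inert)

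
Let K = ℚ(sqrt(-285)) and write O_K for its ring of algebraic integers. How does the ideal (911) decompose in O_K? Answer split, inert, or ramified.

d = -285 ≡ 3 (mod 4), so O_K = ℤ[√-285] and disc(K) = 4d = -1140.
Since gcd(911, -1140) = 1 the prime 911 does not ramify.
(-285/911) = 626^455 mod 911 = 910, giving Legendre symbol -1.
Legendre symbol -1 ⇒ 911 is inert.

911 remains inert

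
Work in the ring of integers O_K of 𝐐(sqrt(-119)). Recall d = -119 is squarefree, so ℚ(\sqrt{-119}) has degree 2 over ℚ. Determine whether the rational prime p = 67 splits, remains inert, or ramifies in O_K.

split — (67) = 𝔭₁𝔭₂ with 𝔭₁ ≠ 𝔭₂

-119 mod 4 = 1, hence disc K = -119 and O_K = ℤ[(1+√-119)/2].
67 ∤ -119, so 67 is unramified.
Compute (-119/67) via Euler: 15^((67-1)/2) mod 67 = 1, so (-119/67) = 1.
(-119/67) = 1, so 67 splits.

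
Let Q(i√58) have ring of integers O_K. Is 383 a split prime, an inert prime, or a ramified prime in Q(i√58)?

Since -58 ≢ 1 mod 4, the ring of integers is ℤ[√-58] with discriminant 4·(-58) = -232.
383 ∤ -232, so 383 is unramified.
Compute (-58/383) via Euler: 325^((383-1)/2) mod 383 = 382, so (-58/383) = -1.
Legendre symbol -1 ⇒ 383 is inert.

remains prime (inert)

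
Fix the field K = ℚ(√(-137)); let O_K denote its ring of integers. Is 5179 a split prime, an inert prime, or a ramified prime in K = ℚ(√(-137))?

splits completely

Since -137 ≢ 1 mod 4, the ring of integers is ℤ[√-137] with discriminant 4·(-137) = -548.
Since gcd(5179, -548) = 1 the prime 5179 does not ramify.
Euler's criterion: (-137)^2589 mod 5179 = 1. Thus (-137|5179) = 1.
Legendre symbol 1 ⇒ 5179 is split.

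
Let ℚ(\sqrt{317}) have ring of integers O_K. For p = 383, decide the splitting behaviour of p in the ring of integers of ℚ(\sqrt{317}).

317 mod 4 = 1, hence disc K = 317 and O_K = ℤ[(1+√317)/2].
Since gcd(383, 317) = 1 the prime 383 does not ramify.
Legendre symbol by Euler's criterion: (317/383) ≡ 317^191 ≡ 1 (mod 383), i.e. (317/383) = 1.
Legendre symbol 1 ⇒ 383 is split.

p splits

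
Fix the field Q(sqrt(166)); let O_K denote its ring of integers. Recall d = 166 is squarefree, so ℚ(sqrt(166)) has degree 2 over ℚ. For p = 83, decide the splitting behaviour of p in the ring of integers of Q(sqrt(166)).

d = 166 ≡ 2 (mod 4), so O_K = ℤ[√166] and disc(K) = 4d = 664.
83 divides disc(K) = 664, so 83 ramifies.

ramified — (83) = 𝔭²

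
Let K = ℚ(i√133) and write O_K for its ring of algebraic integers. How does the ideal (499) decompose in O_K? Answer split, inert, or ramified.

d = -133 ≡ 3 (mod 4), so O_K = ℤ[√-133] and disc(K) = 4d = -532.
Since gcd(499, -532) = 1 the prime 499 does not ramify.
Legendre symbol by Euler's criterion: (-133/499) ≡ (-133)^249 ≡ 498 (mod 499), i.e. (-133/499) = -1.
d is a non-residue mod p, hence 499 remains inert in O_K.

p is inert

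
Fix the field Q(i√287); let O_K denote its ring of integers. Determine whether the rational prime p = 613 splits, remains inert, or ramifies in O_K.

d = -287 ≡ 1 (mod 4), so O_K = ℤ[(1+√-287)/2] and disc(K) = d = -287.
disc(K) = -287 is not divisible by 613; 613 is unramified.
Legendre symbol by Euler's criterion: (-287/613) ≡ (-287)^306 ≡ 1 (mod 613), i.e. (-287/613) = 1.
(-287/613) = 1, so 613 splits.

splits completely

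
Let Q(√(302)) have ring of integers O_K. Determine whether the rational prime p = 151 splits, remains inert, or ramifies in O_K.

ramifies in O_K

Since 302 ≢ 1 mod 4, the ring of integers is ℤ[√302] with discriminant 4·302 = 1208.
disc(K) = 1208 = 151·8, so p = 151 is ramified.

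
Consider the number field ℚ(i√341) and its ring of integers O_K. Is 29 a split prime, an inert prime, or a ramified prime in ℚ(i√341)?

split

-341 mod 4 = 3, hence disc K = 4·(-341) = -1364 and O_K = ℤ[√-341].
29 ∤ -1364, so 29 is unramified.
Euler's criterion: (-341)^14 mod 29 = 1. Thus (-341|29) = 1.
d is a quadratic residue mod p, hence 29 splits in O_K.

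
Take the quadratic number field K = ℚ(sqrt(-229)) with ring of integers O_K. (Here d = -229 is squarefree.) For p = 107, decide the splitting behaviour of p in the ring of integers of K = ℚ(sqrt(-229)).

Since -229 ≢ 1 mod 4, the ring of integers is ℤ[√-229] with discriminant 4·(-229) = -916.
Since gcd(107, -916) = 1 the prime 107 does not ramify.
Legendre symbol by Euler's criterion: (-229/107) ≡ (-229)^53 ≡ 1 (mod 107), i.e. (-229/107) = 1.
Legendre symbol 1 ⇒ 107 is split.

splits completely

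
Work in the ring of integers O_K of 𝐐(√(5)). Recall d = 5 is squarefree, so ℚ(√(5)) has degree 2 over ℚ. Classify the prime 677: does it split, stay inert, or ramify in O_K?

d = 5 ≡ 1 (mod 4), so O_K = ℤ[(1+√5)/2] and disc(K) = d = 5.
677 ∤ 5, so 677 is unramified.
(5/677) = 5^338 mod 677 = 676, giving Legendre symbol -1.
Legendre symbol -1 ⇒ 677 is inert.

inert — (677) stays prime in O_K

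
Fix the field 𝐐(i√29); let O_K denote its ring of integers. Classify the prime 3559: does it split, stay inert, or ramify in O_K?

d = -29 ≡ 3 (mod 4), so O_K = ℤ[√-29] and disc(K) = 4d = -116.
3559 ∤ -116, so 3559 is unramified.
Compute (-29/3559) via Euler: 3530^((3559-1)/2) mod 3559 = 1, so (-29/3559) = 1.
(-29/3559) = 1, so 3559 splits.

3559 splits in O_K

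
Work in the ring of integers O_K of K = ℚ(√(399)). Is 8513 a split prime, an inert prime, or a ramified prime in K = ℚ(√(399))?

remains prime (inert)

d = 399 ≡ 3 (mod 4), so O_K = ℤ[√399] and disc(K) = 4d = 1596.
disc(K) = 1596 is not divisible by 8513; 8513 is unramified.
Legendre symbol by Euler's criterion: (399/8513) ≡ 399^4256 ≡ 8512 (mod 8513), i.e. (399/8513) = -1.
d is a non-residue mod p, hence 8513 remains inert in O_K.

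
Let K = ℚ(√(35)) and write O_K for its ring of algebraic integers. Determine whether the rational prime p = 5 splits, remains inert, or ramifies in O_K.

5 is ramified

35 mod 4 = 3, hence disc K = 4·35 = 140 and O_K = ℤ[√35].
5 divides disc(K) = 140, so 5 ramifies.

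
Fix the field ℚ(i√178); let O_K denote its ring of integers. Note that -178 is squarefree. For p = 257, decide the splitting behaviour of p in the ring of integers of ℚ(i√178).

Since -178 ≢ 1 mod 4, the ring of integers is ℤ[√-178] with discriminant 4·(-178) = -712.
Since gcd(257, -712) = 1 the prime 257 does not ramify.
Euler's criterion: (-178)^128 mod 257 = 1. Thus (-178|257) = 1.
d is a quadratic residue mod p, hence 257 splits in O_K.

257 splits in O_K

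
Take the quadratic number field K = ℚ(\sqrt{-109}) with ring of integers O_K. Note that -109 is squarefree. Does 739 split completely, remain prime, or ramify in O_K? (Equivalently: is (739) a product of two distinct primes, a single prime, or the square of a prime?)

Since -109 ≢ 1 mod 4, the ring of integers is ℤ[√-109] with discriminant 4·(-109) = -436.
739 ∤ -436, so 739 is unramified.
Legendre symbol by Euler's criterion: (-109/739) ≡ (-109)^369 ≡ 1 (mod 739), i.e. (-109/739) = 1.
(-109/739) = 1, so 739 splits.

739 splits in O_K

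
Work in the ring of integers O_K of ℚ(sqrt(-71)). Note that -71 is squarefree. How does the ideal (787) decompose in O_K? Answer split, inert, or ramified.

Since -71 ≡ 1 mod 4, the ring of integers is ℤ[(1+√-71)/2] with discriminant -71.
disc(K) = -71 is not divisible by 787; 787 is unramified.
Compute (-71/787) via Euler: 716^((787-1)/2) mod 787 = 1, so (-71/787) = 1.
Legendre symbol 1 ⇒ 787 is split.

split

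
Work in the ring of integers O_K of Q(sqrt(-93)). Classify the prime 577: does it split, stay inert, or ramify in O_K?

577 splits in O_K

-93 mod 4 = 3, hence disc K = 4·(-93) = -372 and O_K = ℤ[√-93].
577 ∤ -372, so 577 is unramified.
(-93/577) = 484^288 mod 577 = 1, giving Legendre symbol 1.
d is a quadratic residue mod p, hence 577 splits in O_K.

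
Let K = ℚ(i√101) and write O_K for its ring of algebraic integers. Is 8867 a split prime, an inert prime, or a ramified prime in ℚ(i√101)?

inert — (8867) stays prime in O_K

-101 mod 4 = 3, hence disc K = 4·(-101) = -404 and O_K = ℤ[√-101].
Since gcd(8867, -404) = 1 the prime 8867 does not ramify.
(-101/8867) = 8766^4433 mod 8867 = 8866, giving Legendre symbol -1.
(-101/8867) = -1, so 8867 is inert.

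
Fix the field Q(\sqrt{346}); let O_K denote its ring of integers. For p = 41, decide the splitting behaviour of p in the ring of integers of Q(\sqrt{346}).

346 mod 4 = 2, hence disc K = 4·346 = 1384 and O_K = ℤ[√346].
disc(K) = 1384 is not divisible by 41; 41 is unramified.
Legendre symbol by Euler's criterion: (346/41) ≡ 346^20 ≡ 1 (mod 41), i.e. (346/41) = 1.
d is a quadratic residue mod p, hence 41 splits in O_K.

split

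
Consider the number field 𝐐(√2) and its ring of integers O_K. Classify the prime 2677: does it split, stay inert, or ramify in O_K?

Since 2 ≢ 1 mod 4, the ring of integers is ℤ[√2] with discriminant 4·2 = 8.
disc(K) = 8 is not divisible by 2677; 2677 is unramified.
(2/2677) = 2^1338 mod 2677 = 2676, giving Legendre symbol -1.
d is a non-residue mod p, hence 2677 remains inert in O_K.

inert — (2677) stays prime in O_K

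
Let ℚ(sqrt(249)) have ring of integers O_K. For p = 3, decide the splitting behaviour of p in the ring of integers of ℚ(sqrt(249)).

ramified — (3) = 𝔭²

249 mod 4 = 1, hence disc K = 249 and O_K = ℤ[(1+√249)/2].
3 divides disc(K) = 249, so 3 ramifies.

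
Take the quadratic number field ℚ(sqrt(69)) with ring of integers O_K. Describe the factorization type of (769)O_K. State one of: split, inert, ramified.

remains prime (inert)

69 mod 4 = 1, hence disc K = 69 and O_K = ℤ[(1+√69)/2].
Since gcd(769, 69) = 1 the prime 769 does not ramify.
Legendre symbol by Euler's criterion: (69/769) ≡ 69^384 ≡ 768 (mod 769), i.e. (69/769) = -1.
(69/769) = -1, so 769 is inert.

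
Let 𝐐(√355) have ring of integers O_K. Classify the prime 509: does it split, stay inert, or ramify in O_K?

split — (509) = 𝔭₁𝔭₂ with 𝔭₁ ≠ 𝔭₂

d = 355 ≡ 3 (mod 4), so O_K = ℤ[√355] and disc(K) = 4d = 1420.
disc(K) = 1420 is not divisible by 509; 509 is unramified.
Compute (355/509) via Euler: 355^((509-1)/2) mod 509 = 1, so (355/509) = 1.
d is a quadratic residue mod p, hence 509 splits in O_K.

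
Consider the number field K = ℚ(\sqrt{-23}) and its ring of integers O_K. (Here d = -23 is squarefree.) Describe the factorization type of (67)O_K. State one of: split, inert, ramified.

inert

-23 mod 4 = 1, hence disc K = -23 and O_K = ℤ[(1+√-23)/2].
67 ∤ -23, so 67 is unramified.
Euler's criterion: (-23)^33 mod 67 = 66. Thus (-23|67) = -1.
(-23/67) = -1, so 67 is inert.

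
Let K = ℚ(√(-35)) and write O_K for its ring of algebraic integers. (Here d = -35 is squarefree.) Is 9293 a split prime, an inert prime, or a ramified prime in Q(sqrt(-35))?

-35 mod 4 = 1, hence disc K = -35 and O_K = ℤ[(1+√-35)/2].
Since gcd(9293, -35) = 1 the prime 9293 does not ramify.
Legendre symbol by Euler's criterion: (-35/9293) ≡ (-35)^4646 ≡ 9292 (mod 9293), i.e. (-35/9293) = -1.
(-35/9293) = -1, so 9293 is inert.

inert — (9293) stays prime in O_K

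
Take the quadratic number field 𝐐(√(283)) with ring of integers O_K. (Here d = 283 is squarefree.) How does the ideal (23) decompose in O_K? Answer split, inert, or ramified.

Since 283 ≢ 1 mod 4, the ring of integers is ℤ[√283] with discriminant 4·283 = 1132.
23 ∤ 1132, so 23 is unramified.
Legendre symbol by Euler's criterion: (283/23) ≡ 283^11 ≡ 22 (mod 23), i.e. (283/23) = -1.
(283/23) = -1, so 23 is inert.

inert — (23) stays prime in O_K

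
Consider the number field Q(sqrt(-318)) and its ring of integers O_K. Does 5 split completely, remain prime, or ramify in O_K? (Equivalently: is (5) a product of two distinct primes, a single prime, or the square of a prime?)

p is inert

d = -318 ≡ 2 (mod 4), so O_K = ℤ[√-318] and disc(K) = 4d = -1272.
Since gcd(5, -1272) = 1 the prime 5 does not ramify.
Legendre symbol by Euler's criterion: (-318/5) ≡ (-318)^2 ≡ 4 (mod 5), i.e. (-318/5) = -1.
Legendre symbol -1 ⇒ 5 is inert.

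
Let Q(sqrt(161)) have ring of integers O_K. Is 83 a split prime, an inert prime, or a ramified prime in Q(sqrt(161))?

split — (83) = 𝔭₁𝔭₂ with 𝔭₁ ≠ 𝔭₂

Since 161 ≡ 1 mod 4, the ring of integers is ℤ[(1+√161)/2] with discriminant 161.
83 ∤ 161, so 83 is unramified.
Legendre symbol by Euler's criterion: (161/83) ≡ 161^41 ≡ 1 (mod 83), i.e. (161/83) = 1.
(161/83) = 1, so 83 splits.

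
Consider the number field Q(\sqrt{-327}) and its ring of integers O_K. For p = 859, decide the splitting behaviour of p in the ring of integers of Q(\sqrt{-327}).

remains prime (inert)

d = -327 ≡ 1 (mod 4), so O_K = ℤ[(1+√-327)/2] and disc(K) = d = -327.
859 ∤ -327, so 859 is unramified.
Legendre symbol by Euler's criterion: (-327/859) ≡ (-327)^429 ≡ 858 (mod 859), i.e. (-327/859) = -1.
Legendre symbol -1 ⇒ 859 is inert.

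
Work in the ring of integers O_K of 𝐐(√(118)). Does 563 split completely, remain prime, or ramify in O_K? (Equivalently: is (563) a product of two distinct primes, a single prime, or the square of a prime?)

d = 118 ≡ 2 (mod 4), so O_K = ℤ[√118] and disc(K) = 4d = 472.
Since gcd(563, 472) = 1 the prime 563 does not ramify.
(118/563) = 118^281 mod 563 = 562, giving Legendre symbol -1.
Legendre symbol -1 ⇒ 563 is inert.

inert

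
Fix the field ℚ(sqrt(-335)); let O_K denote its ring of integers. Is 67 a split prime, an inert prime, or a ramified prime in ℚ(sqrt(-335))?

-335 mod 4 = 1, hence disc K = -335 and O_K = ℤ[(1+√-335)/2].
disc(K) = -335 = 67·(-5), so p = 67 is ramified.

ramifies in O_K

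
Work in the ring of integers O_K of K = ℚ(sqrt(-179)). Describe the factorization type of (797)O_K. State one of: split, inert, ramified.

p splits

Since -179 ≡ 1 mod 4, the ring of integers is ℤ[(1+√-179)/2] with discriminant -179.
disc(K) = -179 is not divisible by 797; 797 is unramified.
Legendre symbol by Euler's criterion: (-179/797) ≡ (-179)^398 ≡ 1 (mod 797), i.e. (-179/797) = 1.
Legendre symbol 1 ⇒ 797 is split.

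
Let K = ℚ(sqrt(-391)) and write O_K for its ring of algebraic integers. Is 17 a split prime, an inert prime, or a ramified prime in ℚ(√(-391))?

d = -391 ≡ 1 (mod 4), so O_K = ℤ[(1+√-391)/2] and disc(K) = d = -391.
Ramification test: 17 | -391. The prime 17 ramifies in K.

17 is ramified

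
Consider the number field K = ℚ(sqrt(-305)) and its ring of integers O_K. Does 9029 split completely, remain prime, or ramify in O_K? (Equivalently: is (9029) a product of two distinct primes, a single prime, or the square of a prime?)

splits completely

d = -305 ≡ 3 (mod 4), so O_K = ℤ[√-305] and disc(K) = 4d = -1220.
9029 ∤ -1220, so 9029 is unramified.
(-305/9029) = 8724^4514 mod 9029 = 1, giving Legendre symbol 1.
d is a quadratic residue mod p, hence 9029 splits in O_K.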